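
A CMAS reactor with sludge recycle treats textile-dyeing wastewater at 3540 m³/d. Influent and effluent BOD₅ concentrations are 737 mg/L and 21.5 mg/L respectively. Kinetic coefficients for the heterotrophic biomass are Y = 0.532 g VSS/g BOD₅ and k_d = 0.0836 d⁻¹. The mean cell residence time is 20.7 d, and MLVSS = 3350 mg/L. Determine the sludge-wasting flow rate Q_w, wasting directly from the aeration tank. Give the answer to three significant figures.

Q_w ≈ 147 m³/d

Steady-state biomass mass balance: V·X·(1 + k_d·θ_c) = Y·Q·(S₀ − S)·θ_c, so V = 0.532 × 3540 × (737 − 21.5) × 20.7 / [3350 × (1 + 0.0836 × 20.7)] = 2.79×10^7 / 9147 = 3049 m³.
For wasting at MLVSS concentration, Q_w = V/θ_c = 3049/20.7 = 147.3 m³/d.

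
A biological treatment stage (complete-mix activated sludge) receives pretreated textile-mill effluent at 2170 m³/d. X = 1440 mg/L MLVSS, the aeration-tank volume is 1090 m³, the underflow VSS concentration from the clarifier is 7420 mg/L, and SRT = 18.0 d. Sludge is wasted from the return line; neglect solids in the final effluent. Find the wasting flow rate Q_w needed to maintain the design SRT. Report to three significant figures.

Q_w ≈ 11.8 m³/d

θ_c = V·X/(Q_w·X_r) when wasting from the recycle, so Q_w = V·X/(θ_c·X_r) = 1090 × 1440 / (18.0 × 7420) = 11.75 m³/d.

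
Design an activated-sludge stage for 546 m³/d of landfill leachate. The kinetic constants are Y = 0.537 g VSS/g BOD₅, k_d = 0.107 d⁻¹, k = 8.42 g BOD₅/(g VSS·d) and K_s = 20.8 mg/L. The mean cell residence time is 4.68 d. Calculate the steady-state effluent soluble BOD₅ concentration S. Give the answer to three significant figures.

S ≈ 1.59 mg/L

From the Monod/SRT balance for a CMAS, S = K_s·(1+k_d θ_c)/[θ_c·(Y k − k_d) − 1] = 20.8 × (1 + 0.107 × 4.68) / [4.68 × (0.537 × 8.42 − 0.107) − 1] = 31.22 / 19.66 = 1.588 mg/L.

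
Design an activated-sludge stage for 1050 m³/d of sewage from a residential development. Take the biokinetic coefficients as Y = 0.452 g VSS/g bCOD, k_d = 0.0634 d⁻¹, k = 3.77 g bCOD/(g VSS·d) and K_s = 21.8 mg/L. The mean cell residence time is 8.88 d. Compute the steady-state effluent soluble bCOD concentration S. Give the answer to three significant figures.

S ≈ 2.51 mg/L

Effluent substrate depends only on kinetics and SRT: S = K_s(1 + k_d θ_c) / [θ_c(Yk − k_d) − 1] = 21.8 × (1 + 0.0634 × 8.88) / [8.88 × (0.452 × 3.77 − 0.0634) − 1] = 34.07 / 13.57 = 2.511 mg/L.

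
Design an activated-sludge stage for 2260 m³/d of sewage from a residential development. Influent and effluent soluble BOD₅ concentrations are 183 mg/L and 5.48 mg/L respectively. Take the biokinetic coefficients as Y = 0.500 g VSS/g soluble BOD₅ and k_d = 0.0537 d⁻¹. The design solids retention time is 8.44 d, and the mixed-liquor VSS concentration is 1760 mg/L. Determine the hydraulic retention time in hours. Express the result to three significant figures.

τ ≈ 7.03 h

From the SRT design equation V = Y Q (S₀−S) θ_c / [X (1 + k_d θ_c)] = 0.500 × 2260 × (183 − 5.48) × 8.44 / [1760 × (1 + 0.0537 × 8.44)] = 1.69×10^6 / 2558 = 661.9 m³.
Hydraulic retention time τ = V/Q = 661.9 / 2260 = 0.2929 d = 7.030 h.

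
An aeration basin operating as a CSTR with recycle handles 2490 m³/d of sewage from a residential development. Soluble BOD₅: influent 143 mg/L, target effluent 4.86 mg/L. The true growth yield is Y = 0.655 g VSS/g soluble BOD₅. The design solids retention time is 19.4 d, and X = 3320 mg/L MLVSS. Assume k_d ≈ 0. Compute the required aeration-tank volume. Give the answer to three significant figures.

Biomass mass balance (decay neglected): V·X = Y·Q·(S₀ − S)·θ_c, so V = 0.655 × 2490 × (143 − 4.86) × 19.4 / 3320 = 1317 m³.

V ≈ 1320 m³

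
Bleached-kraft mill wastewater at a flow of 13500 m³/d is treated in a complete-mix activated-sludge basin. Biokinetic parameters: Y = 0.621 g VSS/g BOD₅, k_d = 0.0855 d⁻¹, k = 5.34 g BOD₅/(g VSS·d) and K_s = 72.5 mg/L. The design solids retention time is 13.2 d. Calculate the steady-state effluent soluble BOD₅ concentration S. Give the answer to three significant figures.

S ≈ 3.71 mg/L

For a completely mixed reactor with recycle the Lawrence–McCarty relation gives S = K_s·(1 + k_d·θ_c) / [θ_c·(Y·k − k_d) − 1] = 72.5 × (1 + 0.0855 × 13.2) / [13.2 × (0.621 × 5.34 − 0.0855) − 1] = 154.3 / 41.64 = 3.706 mg/L.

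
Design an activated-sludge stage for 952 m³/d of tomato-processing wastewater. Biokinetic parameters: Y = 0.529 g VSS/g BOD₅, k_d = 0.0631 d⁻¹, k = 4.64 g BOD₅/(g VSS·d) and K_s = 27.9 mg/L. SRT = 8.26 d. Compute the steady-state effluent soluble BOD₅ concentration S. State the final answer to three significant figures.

From the Monod/SRT balance for a CMAS, S = K_s·(1+k_d θ_c)/[θ_c·(Y k − k_d) − 1] = 27.9 × (1 + 0.0631 × 8.26) / [8.26 × (0.529 × 4.64 − 0.0631) − 1] = 42.44 / 18.75 = 2.263 mg/L.

S ≈ 2.26 mg/L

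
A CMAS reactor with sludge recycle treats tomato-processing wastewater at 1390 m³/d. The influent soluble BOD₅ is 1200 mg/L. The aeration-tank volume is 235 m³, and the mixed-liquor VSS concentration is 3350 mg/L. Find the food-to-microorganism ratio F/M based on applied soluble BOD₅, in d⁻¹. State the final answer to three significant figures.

Food-to-microorganism ratio F/M = Q S₀ / (V X) = 1390 × 1200 / (235.0 × 3350) = 2.119 d⁻¹.

F/M ≈ 2.12 d⁻¹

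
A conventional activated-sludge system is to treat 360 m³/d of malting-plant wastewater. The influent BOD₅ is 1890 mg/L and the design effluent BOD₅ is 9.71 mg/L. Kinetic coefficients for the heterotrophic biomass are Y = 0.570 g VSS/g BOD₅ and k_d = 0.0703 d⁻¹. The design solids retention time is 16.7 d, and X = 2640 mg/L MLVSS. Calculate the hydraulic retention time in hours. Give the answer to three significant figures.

From the SRT design equation V = Y Q (S₀−S) θ_c / [X (1 + k_d θ_c)] = 0.570 × 360 × (1890 − 9.71) × 16.7 / [2640 × (1 + 0.0703 × 16.7)] = 6.44×10^6 / 5739 = 1123 m³.
HRT = V/Q = 1123 m³ / 360 m³·d⁻¹ = 3.119 d × 24 = 74.84 h.

τ ≈ 74.8 h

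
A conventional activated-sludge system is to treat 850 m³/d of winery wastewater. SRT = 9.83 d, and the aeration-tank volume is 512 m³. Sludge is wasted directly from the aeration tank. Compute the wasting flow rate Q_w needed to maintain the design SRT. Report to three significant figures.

Q_w ≈ 52.1 m³/d

For wasting at MLVSS concentration, Q_w = V/θ_c = 512.0/9.83 = 52.09 m³/d.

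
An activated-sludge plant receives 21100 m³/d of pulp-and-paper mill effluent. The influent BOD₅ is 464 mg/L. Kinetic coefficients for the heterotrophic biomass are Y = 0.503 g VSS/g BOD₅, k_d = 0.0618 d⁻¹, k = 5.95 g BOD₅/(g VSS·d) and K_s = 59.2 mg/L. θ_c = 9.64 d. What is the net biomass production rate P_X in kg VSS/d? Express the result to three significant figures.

P_X ≈ 3060 kg VSS/d

From the Monod/SRT balance for a CMAS, S = K_s·(1+k_d θ_c)/[θ_c·(Y k − k_d) − 1] = 59.2 × (1 + 0.0618 × 9.64) / [9.64 × (0.503 × 5.95 − 0.0618) − 1] = 94.47 / 27.26 = 3.466 mg/L.
Y_obs = Y / (1 + k_d θ_c) = 0.503 / (1 + 0.0618 × 9.64) = 0.503 / 1.596 = 0.3152.
Substrate removed = Q·(S₀ − S) = 21100 m³/d × (464 − 3.47) g/m³ = 9.72×10^6 g/d = 9717 kg/d.
Net biomass production P_X = Y_obs × Q·(S₀ − S) = 0.3152 × 9717 = 3063 kg VSS/d.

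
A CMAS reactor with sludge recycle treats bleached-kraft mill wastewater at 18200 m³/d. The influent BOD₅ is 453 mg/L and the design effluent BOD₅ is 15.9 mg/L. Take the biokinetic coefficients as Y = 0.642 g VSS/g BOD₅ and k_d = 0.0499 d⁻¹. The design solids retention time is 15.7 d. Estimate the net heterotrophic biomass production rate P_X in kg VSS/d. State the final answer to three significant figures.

P_X ≈ 2860 kg VSS/d

Correct the yield for decay: Y_obs = Y/(1 + k_d θ_c) = 0.642 / (1 + 0.0499 × 15.7) = 0.642 / 1.783 = 0.3600.
Mass of BOD₅ removed per day: Q(S₀ − S) = 18200 × 437.1 g/m³ = 7955 kg/d.
Biomass produced: P_X = Y_obs·Q·ΔS = 0.3600 × 7955 ≈ 2864 kg VSS/d.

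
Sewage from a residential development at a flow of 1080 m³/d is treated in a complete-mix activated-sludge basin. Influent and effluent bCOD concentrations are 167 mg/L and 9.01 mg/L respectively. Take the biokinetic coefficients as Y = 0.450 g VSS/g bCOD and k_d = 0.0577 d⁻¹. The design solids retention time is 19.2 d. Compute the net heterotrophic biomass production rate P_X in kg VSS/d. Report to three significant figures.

The observed yield is Y_obs = Y/(1 + k_d·θ_c) = 0.450 / (1 + 0.0577 × 19.2) = 0.450 / 2.108 = 0.2135 g VSS per g bCOD removed.
Q·(S₀ − S) = 1080 × (167 − 9.01) × 10⁻³ = 170.6 kg/d removed.
Biomass produced: P_X = Y_obs·Q·ΔS = 0.2135 × 170.6 ≈ 36.43 kg VSS/d.

P_X ≈ 36.4 kg VSS/d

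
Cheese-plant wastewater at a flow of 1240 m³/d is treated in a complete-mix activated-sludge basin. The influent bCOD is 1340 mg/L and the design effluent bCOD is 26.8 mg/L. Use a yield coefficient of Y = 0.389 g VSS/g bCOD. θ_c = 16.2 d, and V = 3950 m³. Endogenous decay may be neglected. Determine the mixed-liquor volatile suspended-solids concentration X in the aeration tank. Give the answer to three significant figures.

Without decay, X = Y Q (S₀−S) θ_c / V = 0.389 × 1240 × (1340 − 26.8) × 16.2 / 3950 = 2598 mg/L.

X ≈ 2600 mg/L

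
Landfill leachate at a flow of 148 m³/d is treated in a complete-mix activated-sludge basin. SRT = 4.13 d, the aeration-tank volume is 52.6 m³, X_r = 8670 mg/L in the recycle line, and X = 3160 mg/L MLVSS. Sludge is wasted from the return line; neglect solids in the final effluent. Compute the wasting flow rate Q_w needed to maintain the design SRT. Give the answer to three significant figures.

θ_c = V·X/(Q_w·X_r) when wasting from the recycle, so Q_w = V·X/(θ_c·X_r) = 52.60 × 3160 / (4.13 × 8670) = 4.642 m³/d.

Q_w ≈ 4.64 m³/d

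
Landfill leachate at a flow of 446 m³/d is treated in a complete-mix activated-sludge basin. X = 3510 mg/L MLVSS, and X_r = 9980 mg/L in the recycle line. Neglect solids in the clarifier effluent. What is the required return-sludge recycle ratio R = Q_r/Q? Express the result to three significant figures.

R = Q_r/Q = X/(X_r − X) = 3510 / (9980 − 3510) = 0.5425.

R ≈ 0.543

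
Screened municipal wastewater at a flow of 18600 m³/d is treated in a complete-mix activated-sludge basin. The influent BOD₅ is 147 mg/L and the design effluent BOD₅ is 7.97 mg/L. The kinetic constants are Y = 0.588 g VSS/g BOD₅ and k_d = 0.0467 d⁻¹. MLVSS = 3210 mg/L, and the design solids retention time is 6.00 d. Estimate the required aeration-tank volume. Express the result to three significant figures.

Steady-state biomass mass balance: V·X·(1 + k_d·θ_c) = Y·Q·(S₀ − S)·θ_c, so V = 0.588 × 18600 × (147 − 7.97) × 6.00 / [3210 × (1 + 0.0467 × 6.00)] = 9.12×10^6 / 4109 = 2220 m³.

V ≈ 2220 m³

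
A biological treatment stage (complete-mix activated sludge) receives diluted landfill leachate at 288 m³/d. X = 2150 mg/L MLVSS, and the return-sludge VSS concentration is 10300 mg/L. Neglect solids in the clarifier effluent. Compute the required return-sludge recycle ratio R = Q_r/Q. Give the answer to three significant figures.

R ≈ 0.264

Solids balance on the clarifier gives (1+R)X = R·X_r, so R = X/(X_r − X) = 2150 / (10300 − 2150) = 0.2638.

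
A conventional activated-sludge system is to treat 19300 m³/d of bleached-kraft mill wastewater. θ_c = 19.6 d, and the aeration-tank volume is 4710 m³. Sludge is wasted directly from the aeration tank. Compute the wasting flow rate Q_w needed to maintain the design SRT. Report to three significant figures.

Q_w ≈ 240 m³/d

For wasting at MLVSS concentration, Q_w = V/θ_c = 4710/19.6 = 240.3 m³/d.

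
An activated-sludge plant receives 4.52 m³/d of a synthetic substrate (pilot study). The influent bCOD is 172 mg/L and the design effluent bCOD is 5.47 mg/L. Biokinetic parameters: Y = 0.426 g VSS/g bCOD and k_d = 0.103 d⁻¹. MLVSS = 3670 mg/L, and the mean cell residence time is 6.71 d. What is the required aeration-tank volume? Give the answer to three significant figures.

Steady-state biomass mass balance: V·X·(1 + k_d·θ_c) = Y·Q·(S₀ − S)·θ_c, so V = 0.426 × 4.52 × (172 − 5.47) × 6.71 / [3670 × (1 + 0.103 × 6.71)] = 2.15×10^3 / 6206 = 0.3467 m³.

V ≈ 0.347 m³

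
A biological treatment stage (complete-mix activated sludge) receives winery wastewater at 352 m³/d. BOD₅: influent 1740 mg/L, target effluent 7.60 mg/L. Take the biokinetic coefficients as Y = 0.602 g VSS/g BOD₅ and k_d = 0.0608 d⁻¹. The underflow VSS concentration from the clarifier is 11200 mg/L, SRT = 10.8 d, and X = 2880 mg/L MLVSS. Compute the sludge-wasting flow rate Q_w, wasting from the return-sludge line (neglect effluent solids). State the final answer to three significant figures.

Q_w ≈ 19.8 m³/d

From the SRT design equation V = Y Q (S₀−S) θ_c / [X (1 + k_d θ_c)] = 0.602 × 352 × (1740 − 7.60) × 10.8 / [2880 × (1 + 0.0608 × 10.8)] = 3.96×10^6 / 4771 = 831.0 m³.
θ_c = V·X/(Q_w·X_r) when wasting from the recycle, so Q_w = V·X/(θ_c·X_r) = 831.0 × 2880 / (10.8 × 11200) = 19.79 m³/d.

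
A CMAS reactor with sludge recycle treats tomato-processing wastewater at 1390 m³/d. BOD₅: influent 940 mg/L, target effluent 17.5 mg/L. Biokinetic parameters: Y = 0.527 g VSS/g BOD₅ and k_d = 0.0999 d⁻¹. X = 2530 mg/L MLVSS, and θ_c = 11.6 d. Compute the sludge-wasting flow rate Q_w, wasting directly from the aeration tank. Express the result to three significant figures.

From the SRT design equation V = Y Q (S₀−S) θ_c / [X (1 + k_d θ_c)] = 0.527 × 1390 × (940 − 17.5) × 11.6 / [2530 × (1 + 0.0999 × 11.6)] = 7.84×10^6 / 5462 = 1435 m³.
Wasting from the aeration tank: Q_w = V / θ_c = 1435 / 11.6 = 123.7 m³/d.

Q_w ≈ 124 m³/d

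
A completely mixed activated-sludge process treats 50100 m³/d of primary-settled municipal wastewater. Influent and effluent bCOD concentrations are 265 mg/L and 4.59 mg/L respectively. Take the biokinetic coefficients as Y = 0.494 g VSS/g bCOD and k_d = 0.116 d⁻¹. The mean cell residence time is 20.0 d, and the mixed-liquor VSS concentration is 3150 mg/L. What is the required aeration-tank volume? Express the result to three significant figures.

V ≈ 12300 m³

Rearranging the biomass balance for a CMAS with decay, V = Y·Q·ΔS·θ_c / [X·(1+k_d θ_c)] = 0.494 × 50100 × (265 − 4.59) × 20.0 / [3150 × (1 + 0.116 × 20.0)] = 1.29×10^8 / 10458 = 12325 m³.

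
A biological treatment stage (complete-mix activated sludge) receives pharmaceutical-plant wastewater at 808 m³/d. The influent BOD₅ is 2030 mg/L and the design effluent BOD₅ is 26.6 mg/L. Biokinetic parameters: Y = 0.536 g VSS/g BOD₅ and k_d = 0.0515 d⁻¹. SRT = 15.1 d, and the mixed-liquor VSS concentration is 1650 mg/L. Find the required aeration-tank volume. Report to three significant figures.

Rearranging the biomass balance for a CMAS with decay, V = Y·Q·ΔS·θ_c / [X·(1+k_d θ_c)] = 0.536 × 808 × (2030 − 26.6) × 15.1 / [1650 × (1 + 0.0515 × 15.1)] = 1.31×10^7 / 2933 = 4467 m³.

V ≈ 4470 m³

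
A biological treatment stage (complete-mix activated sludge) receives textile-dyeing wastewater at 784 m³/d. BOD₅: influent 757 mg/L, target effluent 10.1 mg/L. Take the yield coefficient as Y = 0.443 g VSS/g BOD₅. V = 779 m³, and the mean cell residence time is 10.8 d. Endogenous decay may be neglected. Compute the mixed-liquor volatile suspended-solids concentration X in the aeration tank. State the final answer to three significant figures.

X ≈ 3600 mg/L

X = Y·Q·ΔS·θ_c / V = 0.443 × 784 × (757 − 10.1) × 10.8 / 779 = 3596 mg/L.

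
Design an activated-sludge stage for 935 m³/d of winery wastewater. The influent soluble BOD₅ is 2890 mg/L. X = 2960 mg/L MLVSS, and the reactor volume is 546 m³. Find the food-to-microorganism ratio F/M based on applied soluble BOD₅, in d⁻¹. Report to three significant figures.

F/M ≈ 1.67 d⁻¹

Food-to-microorganism ratio F/M = Q S₀ / (V X) = 935 × 2890 / (546.0 × 2960) = 1.672 d⁻¹.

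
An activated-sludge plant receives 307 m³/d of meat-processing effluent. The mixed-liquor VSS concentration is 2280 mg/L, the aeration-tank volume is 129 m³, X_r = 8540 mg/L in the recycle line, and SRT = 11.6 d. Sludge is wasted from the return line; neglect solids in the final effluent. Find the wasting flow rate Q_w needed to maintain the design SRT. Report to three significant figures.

Q_w ≈ 2.97 m³/d

Q_w = (V·X)/(θ_c X_r) = 129.0 × 2280 / (11.6 × 8540) = 2.969 m³/d.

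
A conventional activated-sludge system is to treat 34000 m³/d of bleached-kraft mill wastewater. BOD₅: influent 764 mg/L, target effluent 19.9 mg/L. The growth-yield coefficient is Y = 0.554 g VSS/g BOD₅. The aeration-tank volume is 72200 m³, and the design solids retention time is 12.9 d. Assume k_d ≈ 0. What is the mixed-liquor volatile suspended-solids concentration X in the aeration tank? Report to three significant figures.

X ≈ 2500 mg/L

Without decay, X = Y Q (S₀−S) θ_c / V = 0.554 × 34000 × (764 − 19.9) × 12.9 / 72200 = 2504 mg/L.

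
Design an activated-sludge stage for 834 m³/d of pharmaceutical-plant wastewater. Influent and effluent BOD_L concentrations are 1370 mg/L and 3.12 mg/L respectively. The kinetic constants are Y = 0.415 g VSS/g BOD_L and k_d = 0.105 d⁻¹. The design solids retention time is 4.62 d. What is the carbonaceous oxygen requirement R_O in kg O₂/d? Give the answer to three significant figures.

Observed yield with endogenous decay: Y_obs = Y / (1 + k_d·θ_c) = 0.415 / (1 + 0.105 × 4.62) = 0.415 / 1.485 = 0.2794 g VSS/g BOD_L.
Substrate removed = Q·(S₀ − S) = 834 m³/d × (1370 − 3.12) g/m³ = 1.14×10^6 g/d = 1140 kg/d.
Net sludge production P_X = 0.2794 × 1140 = 318.6 kg VSS/d.
R_O = Q·(S₀ − S) − 1.42·P_X = 1140 − 1.42 × 318.6 = 687.6 kg O₂/d.

R_O ≈ 688 kg O₂/d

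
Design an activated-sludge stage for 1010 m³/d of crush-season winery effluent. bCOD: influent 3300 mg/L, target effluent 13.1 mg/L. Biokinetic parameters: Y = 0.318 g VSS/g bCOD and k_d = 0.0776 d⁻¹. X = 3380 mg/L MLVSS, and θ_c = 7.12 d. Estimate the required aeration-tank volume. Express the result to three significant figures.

V ≈ 1430 m³

Steady-state biomass mass balance: V·X·(1 + k_d·θ_c) = Y·Q·(S₀ − S)·θ_c, so V = 0.318 × 1010 × (3300 − 13.1) × 7.12 / [3380 × (1 + 0.0776 × 7.12)] = 7.52×10^6 / 5247 = 1432 m³.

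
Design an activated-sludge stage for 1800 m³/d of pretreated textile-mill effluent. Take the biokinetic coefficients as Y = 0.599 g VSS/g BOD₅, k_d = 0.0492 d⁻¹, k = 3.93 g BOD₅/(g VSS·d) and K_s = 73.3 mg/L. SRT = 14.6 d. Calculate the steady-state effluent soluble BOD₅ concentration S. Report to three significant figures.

Effluent substrate depends only on kinetics and SRT: S = K_s(1 + k_d θ_c) / [θ_c(Yk − k_d) − 1] = 73.3 × (1 + 0.0492 × 14.6) / [14.6 × (0.599 × 3.93 − 0.0492) − 1] = 126.0 / 32.65 = 3.858 mg/L.

S ≈ 3.86 mg/L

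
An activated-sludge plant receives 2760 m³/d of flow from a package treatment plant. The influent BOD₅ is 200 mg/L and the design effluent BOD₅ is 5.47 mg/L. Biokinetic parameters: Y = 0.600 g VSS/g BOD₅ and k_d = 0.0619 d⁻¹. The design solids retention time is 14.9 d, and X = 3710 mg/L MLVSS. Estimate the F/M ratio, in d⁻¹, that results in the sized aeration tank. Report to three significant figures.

F/M ≈ 0.221 d⁻¹

Steady-state biomass mass balance: V·X·(1 + k_d·θ_c) = Y·Q·(S₀ − S)·θ_c, so V = 0.600 × 2760 × (200 − 5.47) × 14.9 / [3710 × (1 + 0.0619 × 14.9)] = 4.8×10^6 / 7132 = 673.0 m³.
F/M = applied load / biomass = Q·S₀/(V·X) = 2760 × 200 / (673.0 × 3710) = 0.2211 d⁻¹.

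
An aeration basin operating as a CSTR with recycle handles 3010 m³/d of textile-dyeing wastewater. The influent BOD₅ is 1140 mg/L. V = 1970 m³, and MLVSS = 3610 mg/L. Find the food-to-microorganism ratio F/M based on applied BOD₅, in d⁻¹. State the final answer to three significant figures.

F/M = applied load / biomass = Q·S₀/(V·X) = 3010 × 1140 / (1970 × 3610) = 0.4825 d⁻¹.

F/M ≈ 0.483 d⁻¹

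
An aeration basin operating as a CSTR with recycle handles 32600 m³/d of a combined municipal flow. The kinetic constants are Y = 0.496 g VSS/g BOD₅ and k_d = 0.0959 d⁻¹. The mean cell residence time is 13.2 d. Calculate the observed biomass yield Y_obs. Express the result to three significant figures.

Y_obs ≈ 0.219 g VSS/g BOD₅

Observed yield with endogenous decay: Y_obs = Y / (1 + k_d·θ_c) = 0.496 / (1 + 0.0959 × 13.2) = 0.496 / 2.266 = 0.2189 g VSS/g BOD₅.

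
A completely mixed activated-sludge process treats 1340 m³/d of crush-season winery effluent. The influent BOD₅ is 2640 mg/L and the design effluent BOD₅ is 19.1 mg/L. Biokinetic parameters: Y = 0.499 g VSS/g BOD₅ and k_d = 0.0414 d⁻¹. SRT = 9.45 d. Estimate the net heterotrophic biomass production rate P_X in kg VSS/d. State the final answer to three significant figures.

P_X ≈ 1260 kg VSS/d

Observed yield with endogenous decay: Y_obs = Y / (1 + k_d·θ_c) = 0.499 / (1 + 0.0414 × 9.45) = 0.499 / 1.391 = 0.3587 g VSS/g BOD₅.
Mass of BOD₅ removed per day: Q(S₀ − S) = 1340 × 2621 g/m³ = 3512 kg/d.
Biomass produced: P_X = Y_obs·Q·ΔS = 0.3587 × 3512 ≈ 1260 kg VSS/d.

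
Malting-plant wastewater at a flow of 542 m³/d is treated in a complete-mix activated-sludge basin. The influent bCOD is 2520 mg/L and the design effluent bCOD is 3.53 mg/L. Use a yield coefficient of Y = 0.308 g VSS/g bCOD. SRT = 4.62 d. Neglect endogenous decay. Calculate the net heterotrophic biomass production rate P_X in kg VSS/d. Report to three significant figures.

With endogenous decay neglected, the observed yield equals the true yield: Y_obs = Y = 0.308 g VSS/g bCOD.
Q·(S₀ − S) = 542 × (2520 − 3.53) × 10⁻³ = 1364 kg/d removed.
So the net sludge growth is P_X = 0.3080 × 1364 = 420.1 kg VSS/d.

P_X ≈ 420 kg VSS/d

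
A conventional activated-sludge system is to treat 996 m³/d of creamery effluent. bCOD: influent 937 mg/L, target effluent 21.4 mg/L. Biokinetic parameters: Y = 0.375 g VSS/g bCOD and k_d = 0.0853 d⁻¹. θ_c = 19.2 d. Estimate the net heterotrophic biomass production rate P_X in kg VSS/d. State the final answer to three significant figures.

P_X ≈ 130 kg VSS/d

Observed yield with endogenous decay: Y_obs = Y / (1 + k_d·θ_c) = 0.375 / (1 + 0.0853 × 19.2) = 0.375 / 2.638 = 0.1422 g VSS/g bCOD.
Mass of bCOD removed per day: Q(S₀ − S) = 996 × 915.6 g/m³ = 911.9 kg/d.
P_X = Y_obs · Q(S₀ − S) = 0.1422 × 911.9 = 129.6 kg VSS/d.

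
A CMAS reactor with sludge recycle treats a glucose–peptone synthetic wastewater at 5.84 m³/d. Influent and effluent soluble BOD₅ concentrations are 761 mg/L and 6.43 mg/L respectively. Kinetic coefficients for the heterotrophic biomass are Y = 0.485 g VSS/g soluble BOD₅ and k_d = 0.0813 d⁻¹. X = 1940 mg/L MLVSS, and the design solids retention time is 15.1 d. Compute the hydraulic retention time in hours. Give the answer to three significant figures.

τ ≈ 30.7 h

Rearranging the biomass balance for a CMAS with decay, V = Y·Q·ΔS·θ_c / [X·(1+k_d θ_c)] = 0.485 × 5.84 × (761 − 6.43) × 15.1 / [1940 × (1 + 0.0813 × 15.1)] = 3.23×10^4 / 4322 = 7.468 m³.
Hydraulic retention time τ = V/Q = 7.468 / 5.84 = 1.279 d = 30.69 h.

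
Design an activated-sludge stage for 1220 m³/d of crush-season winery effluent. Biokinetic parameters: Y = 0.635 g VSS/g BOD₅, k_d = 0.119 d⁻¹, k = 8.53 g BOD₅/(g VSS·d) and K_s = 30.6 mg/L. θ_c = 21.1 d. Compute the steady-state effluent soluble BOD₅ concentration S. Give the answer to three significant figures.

S ≈ 0.970 mg/L

For a completely mixed reactor with recycle the Lawrence–McCarty relation gives S = K_s·(1 + k_d·θ_c) / [θ_c·(Y·k − k_d) − 1] = 30.6 × (1 + 0.119 × 21.1) / [21.1 × (0.635 × 8.53 − 0.119) − 1] = 107.4 / 110.8 = 0.9698 mg/L.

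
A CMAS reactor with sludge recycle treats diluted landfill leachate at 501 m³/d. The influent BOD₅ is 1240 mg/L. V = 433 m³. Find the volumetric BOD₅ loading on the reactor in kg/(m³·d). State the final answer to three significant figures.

L_v ≈ 1.43 kg BOD₅/(m³·d)

Applied BOD₅ load per unit volume = Q·S₀/V = (501 × 1240/1000)/433.0 = 1.435 kg BOD₅·m⁻³·d⁻¹.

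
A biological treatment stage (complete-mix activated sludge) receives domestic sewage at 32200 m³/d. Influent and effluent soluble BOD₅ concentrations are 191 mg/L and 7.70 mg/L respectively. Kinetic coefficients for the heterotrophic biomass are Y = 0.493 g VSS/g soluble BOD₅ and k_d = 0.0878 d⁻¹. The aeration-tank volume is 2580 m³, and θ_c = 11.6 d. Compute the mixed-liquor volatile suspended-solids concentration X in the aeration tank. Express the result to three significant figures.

Solving the biomass balance for X: X = Y Q (S₀−S) θ_c / [V (1+k_d θ_c)] = 0.493 × 32200 × (191 − 7.70) × 11.6 / [2580 × (1 + 0.0878 × 11.6)] = 6482 mg/L.

X ≈ 6480 mg/L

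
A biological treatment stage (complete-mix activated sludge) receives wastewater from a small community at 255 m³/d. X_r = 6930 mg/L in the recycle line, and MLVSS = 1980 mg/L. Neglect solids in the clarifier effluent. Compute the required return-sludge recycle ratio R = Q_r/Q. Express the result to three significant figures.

R = Q_r/Q = X/(X_r − X) = 1980 / (6930 − 1980) = 0.4000.

R ≈ 0.400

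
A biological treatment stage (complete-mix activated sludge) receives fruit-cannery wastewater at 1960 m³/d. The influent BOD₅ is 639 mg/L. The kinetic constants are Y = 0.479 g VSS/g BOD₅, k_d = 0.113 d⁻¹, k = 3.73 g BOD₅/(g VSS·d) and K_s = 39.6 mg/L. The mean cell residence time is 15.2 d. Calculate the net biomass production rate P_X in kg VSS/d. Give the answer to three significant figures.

For a completely mixed reactor with recycle the Lawrence–McCarty relation gives S = K_s·(1 + k_d·θ_c) / [θ_c·(Y·k − k_d) − 1] = 39.6 × (1 + 0.113 × 15.2) / [15.2 × (0.479 × 3.73 − 0.113) − 1] = 107.6 / 24.44 = 4.403 mg/L.
Y_obs = Y / (1 + k_d θ_c) = 0.479 / (1 + 0.113 × 15.2) = 0.479 / 2.718 = 0.1763.
Q·(S₀ − S) = 1960 × (639 − 4.40) × 10⁻³ = 1244 kg/d removed.
Biomass produced: P_X = Y_obs·Q·ΔS = 0.1763 × 1244 ≈ 219.2 kg VSS/d.

P_X ≈ 219 kg VSS/d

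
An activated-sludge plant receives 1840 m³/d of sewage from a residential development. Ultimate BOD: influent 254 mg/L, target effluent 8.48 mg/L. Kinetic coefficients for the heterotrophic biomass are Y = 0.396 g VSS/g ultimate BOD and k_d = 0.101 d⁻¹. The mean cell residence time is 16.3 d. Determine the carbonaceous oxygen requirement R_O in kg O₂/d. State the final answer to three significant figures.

R_O ≈ 356 kg O₂/d

Correct the yield for decay: Y_obs = Y/(1 + k_d θ_c) = 0.396 / (1 + 0.101 × 16.3) = 0.396 / 2.646 = 0.1496.
Mass of ultimate BOD removed per day: Q(S₀ − S) = 1840 × 245.5 g/m³ = 451.8 kg/d.
P_X = Y_obs·Q·(S₀ − S) = 0.1496 × 451.8 = 67.60 kg VSS/d.
R_O = Q·(S₀ − S) − 1.42·P_X = 451.8 − 1.42 × 67.60 = 355.8 kg O₂/d.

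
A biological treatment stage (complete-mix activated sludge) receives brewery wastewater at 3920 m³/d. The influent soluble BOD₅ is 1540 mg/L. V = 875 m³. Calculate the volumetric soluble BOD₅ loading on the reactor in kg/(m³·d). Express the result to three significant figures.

L_v = Q S₀ / V = 3920 × 1540 × 10⁻³ / 875.0 = 6.899 kg/(m³·d).

L_v ≈ 6.90 kg soluble BOD₅/(m³·d)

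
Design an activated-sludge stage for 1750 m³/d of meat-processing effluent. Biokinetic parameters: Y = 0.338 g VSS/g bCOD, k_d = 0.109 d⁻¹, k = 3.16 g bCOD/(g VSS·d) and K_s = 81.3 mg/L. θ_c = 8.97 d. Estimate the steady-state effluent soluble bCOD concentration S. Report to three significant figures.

From the Monod/SRT balance for a CMAS, S = K_s·(1+k_d θ_c)/[θ_c·(Y k − k_d) − 1] = 81.3 × (1 + 0.109 × 8.97) / [8.97 × (0.338 × 3.16 − 0.109) − 1] = 160.8 / 7.603 = 21.15 mg/L.

S ≈ 21.1 mg/L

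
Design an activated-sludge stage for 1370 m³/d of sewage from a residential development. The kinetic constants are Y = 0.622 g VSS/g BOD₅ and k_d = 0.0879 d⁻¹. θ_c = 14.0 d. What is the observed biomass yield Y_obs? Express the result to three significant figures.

The observed yield is Y_obs = Y/(1 + k_d·θ_c) = 0.622 / (1 + 0.0879 × 14.0) = 0.622 / 2.231 = 0.2788 g VSS per g BOD₅ removed.

Y_obs ≈ 0.279 g VSS/g BOD₅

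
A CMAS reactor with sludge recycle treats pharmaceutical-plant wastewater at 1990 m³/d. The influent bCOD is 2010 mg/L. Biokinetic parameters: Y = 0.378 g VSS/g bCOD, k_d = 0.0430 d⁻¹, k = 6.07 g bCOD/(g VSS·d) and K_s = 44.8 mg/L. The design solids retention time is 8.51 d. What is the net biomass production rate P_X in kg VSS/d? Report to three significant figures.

From the Monod/SRT balance for a CMAS, S = K_s·(1+k_d θ_c)/[θ_c·(Y k − k_d) − 1] = 44.8 × (1 + 0.0430 × 8.51) / [8.51 × (0.378 × 6.07 − 0.0430) − 1] = 61.19 / 18.16 = 3.370 mg/L.
The observed yield is Y_obs = Y/(1 + k_d·θ_c) = 0.378 / (1 + 0.0430 × 8.51) = 0.378 / 1.366 = 0.2767 g VSS per g bCOD removed.
Q·(S₀ − S) = 1990 × (2010 − 3.37) × 10⁻³ = 3993 kg/d removed.
P_X = Y_obs · Q(S₀ − S) = 0.2767 × 3993 = 1105 kg VSS/d.

P_X ≈ 1110 kg VSS/d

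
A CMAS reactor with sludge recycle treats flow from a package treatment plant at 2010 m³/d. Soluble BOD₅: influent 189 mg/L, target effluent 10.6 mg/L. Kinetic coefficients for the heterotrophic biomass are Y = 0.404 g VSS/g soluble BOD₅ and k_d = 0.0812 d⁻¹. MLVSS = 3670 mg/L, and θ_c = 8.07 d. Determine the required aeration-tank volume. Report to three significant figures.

Steady-state biomass mass balance: V·X·(1 + k_d·θ_c) = Y·Q·(S₀ − S)·θ_c, so V = 0.404 × 2010 × (189 − 10.6) × 8.07 / [3670 × (1 + 0.0812 × 8.07)] = 1.17×10^6 / 6075 = 192.4 m³.

V ≈ 192 m³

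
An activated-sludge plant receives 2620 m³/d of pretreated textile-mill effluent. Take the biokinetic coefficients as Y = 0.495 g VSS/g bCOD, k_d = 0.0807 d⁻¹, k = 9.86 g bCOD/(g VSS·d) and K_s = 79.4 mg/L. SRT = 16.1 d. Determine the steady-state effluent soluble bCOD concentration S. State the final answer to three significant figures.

Effluent substrate depends only on kinetics and SRT: S = K_s(1 + k_d θ_c) / [θ_c(Yk − k_d) − 1] = 79.4 × (1 + 0.0807 × 16.1) / [16.1 × (0.495 × 9.86 − 0.0807) − 1] = 182.6 / 76.28 = 2.393 mg/L.

S ≈ 2.39 mg/L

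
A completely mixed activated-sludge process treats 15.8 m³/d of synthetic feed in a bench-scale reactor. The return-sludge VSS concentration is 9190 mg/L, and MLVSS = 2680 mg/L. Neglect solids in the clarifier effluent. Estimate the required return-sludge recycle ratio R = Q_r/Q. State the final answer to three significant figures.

Mass balance around the secondary clarifier (neglecting effluent solids): R = X / (X_r − X) = 2680 / (9190 − 2680) = 0.4117.

R ≈ 0.412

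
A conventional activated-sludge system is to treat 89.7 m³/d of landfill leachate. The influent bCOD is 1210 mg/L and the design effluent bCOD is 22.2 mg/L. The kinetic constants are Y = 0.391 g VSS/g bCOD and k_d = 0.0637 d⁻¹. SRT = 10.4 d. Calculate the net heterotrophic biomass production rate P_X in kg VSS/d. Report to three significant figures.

Correct the yield for decay: Y_obs = Y/(1 + k_d θ_c) = 0.391 / (1 + 0.0637 × 10.4) = 0.391 / 1.662 = 0.2352.
Q·(S₀ − S) = 89.7 × (1210 − 22.2) × 10⁻³ = 106.5 kg/d removed.
P_X = Y_obs · Q(S₀ − S) = 0.2352 × 106.5 = 25.06 kg VSS/d.

P_X ≈ 25.1 kg VSS/d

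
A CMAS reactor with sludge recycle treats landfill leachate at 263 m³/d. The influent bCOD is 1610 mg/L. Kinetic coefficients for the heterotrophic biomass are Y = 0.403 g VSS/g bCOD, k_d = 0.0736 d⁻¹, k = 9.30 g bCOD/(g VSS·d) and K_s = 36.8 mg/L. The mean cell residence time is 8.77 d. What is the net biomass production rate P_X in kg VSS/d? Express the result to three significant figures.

P_X ≈ 104 kg VSS/d

From the Monod/SRT balance for a CMAS, S = K_s·(1+k_d θ_c)/[θ_c·(Y k − k_d) − 1] = 36.8 × (1 + 0.0736 × 8.77) / [8.77 × (0.403 × 9.30 − 0.0736) − 1] = 60.55 / 31.22 = 1.939 mg/L.
Observed yield with endogenous decay: Y_obs = Y / (1 + k_d·θ_c) = 0.403 / (1 + 0.0736 × 8.77) = 0.403 / 1.645 = 0.2449 g VSS/g bCOD.
Q·(S₀ − S) = 263 × (1610 − 1.94) × 10⁻³ = 422.9 kg/d removed.
So the net sludge growth is P_X = 0.2449 × 422.9 = 103.6 kg VSS/d.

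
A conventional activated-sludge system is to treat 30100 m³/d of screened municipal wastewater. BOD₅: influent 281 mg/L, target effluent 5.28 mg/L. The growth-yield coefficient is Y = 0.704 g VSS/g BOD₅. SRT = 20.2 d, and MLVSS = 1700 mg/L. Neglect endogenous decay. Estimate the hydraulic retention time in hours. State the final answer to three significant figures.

With k_d = 0 the design equation reduces to V = Y Q (S₀−S) θ_c / X = 0.704 × 30100 × (281 − 5.28) × 20.2 / 1700 = 69424 m³.
Hydraulic retention time τ = V/Q = 69424 / 30100 = 2.306 d = 55.35 h.

τ ≈ 55.4 h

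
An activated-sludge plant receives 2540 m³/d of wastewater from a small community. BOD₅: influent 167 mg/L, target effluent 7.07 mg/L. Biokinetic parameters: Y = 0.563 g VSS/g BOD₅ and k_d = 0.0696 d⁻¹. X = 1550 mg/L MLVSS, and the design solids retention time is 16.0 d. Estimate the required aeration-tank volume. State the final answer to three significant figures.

V ≈ 1120 m³

Steady-state biomass mass balance: V·X·(1 + k_d·θ_c) = Y·Q·(S₀ − S)·θ_c, so V = 0.563 × 2540 × (167 − 7.07) × 16.0 / [1550 × (1 + 0.0696 × 16.0)] = 3.66×10^6 / 3276 = 1117 m³.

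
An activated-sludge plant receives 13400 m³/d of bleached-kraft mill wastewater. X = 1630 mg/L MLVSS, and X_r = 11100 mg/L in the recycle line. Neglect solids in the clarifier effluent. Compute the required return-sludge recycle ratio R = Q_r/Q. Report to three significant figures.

R ≈ 0.172

Solids balance on the clarifier gives (1+R)X = R·X_r, so R = X/(X_r − X) = 1630 / (11100 − 1630) = 0.1721.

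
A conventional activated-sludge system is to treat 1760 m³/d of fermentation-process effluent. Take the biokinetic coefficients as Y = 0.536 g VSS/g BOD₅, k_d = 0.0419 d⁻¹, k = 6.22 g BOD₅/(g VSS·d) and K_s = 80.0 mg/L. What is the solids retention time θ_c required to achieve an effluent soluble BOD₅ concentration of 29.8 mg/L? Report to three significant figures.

From 1/θ_c = Y·k·S/(K_s + S) − k_d: Y·k·S/(K_s+S) = 0.536 × 6.22 × 29.8 / (80.0 + 29.8) = 0.9048 d⁻¹.
1/θ_c = 0.9048 − 0.0419 = 0.8629 d⁻¹, so θ_c = 1.159 d.

θ_c ≈ 1.16 d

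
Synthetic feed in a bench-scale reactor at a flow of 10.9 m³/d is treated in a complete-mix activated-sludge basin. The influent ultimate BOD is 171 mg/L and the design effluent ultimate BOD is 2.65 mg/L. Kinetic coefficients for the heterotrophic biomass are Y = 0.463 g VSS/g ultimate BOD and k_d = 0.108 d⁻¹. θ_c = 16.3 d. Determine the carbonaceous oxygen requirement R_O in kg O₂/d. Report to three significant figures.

R_O ≈ 1.40 kg O₂/d

Y_obs = Y / (1 + k_d θ_c) = 0.463 / (1 + 0.108 × 16.3) = 0.463 / 2.760 = 0.1677.
Substrate removed = Q·(S₀ − S) = 10.9 m³/d × (171 − 2.65) g/m³ = 1.84×10^3 g/d = 1.835 kg/d.
Biomass synthesised: P_X = Y_obs × 1.835 = 0.3078 kg VSS/d.
Carbonaceous O₂ demand = substrate oxidised − cell-mass equivalent = 1.835 − 1.42 × 0.3078 = 1.398 kg O₂/d.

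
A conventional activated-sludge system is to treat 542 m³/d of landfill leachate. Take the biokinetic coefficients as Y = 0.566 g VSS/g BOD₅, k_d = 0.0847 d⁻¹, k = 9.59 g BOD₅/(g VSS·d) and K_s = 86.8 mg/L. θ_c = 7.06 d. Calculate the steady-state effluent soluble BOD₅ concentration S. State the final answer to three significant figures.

S ≈ 3.78 mg/L

Effluent substrate depends only on kinetics and SRT: S = K_s(1 + k_d θ_c) / [θ_c(Yk − k_d) − 1] = 86.8 × (1 + 0.0847 × 7.06) / [7.06 × (0.566 × 9.59 − 0.0847) − 1] = 138.7 / 36.72 = 3.777 mg/L.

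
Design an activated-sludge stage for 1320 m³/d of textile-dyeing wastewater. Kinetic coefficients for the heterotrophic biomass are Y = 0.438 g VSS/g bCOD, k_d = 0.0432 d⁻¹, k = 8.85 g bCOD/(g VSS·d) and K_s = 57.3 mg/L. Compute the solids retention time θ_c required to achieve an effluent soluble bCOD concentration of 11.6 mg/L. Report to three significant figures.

θ_c ≈ 1.64 d

From 1/θ_c = Y·k·S/(K_s + S) − k_d: Y·k·S/(K_s+S) = 0.438 × 8.85 × 11.6 / (57.3 + 11.6) = 0.6526 d⁻¹.
1/θ_c = 0.6526 − 0.0432 = 0.6094 d⁻¹, so θ_c = 1.641 d.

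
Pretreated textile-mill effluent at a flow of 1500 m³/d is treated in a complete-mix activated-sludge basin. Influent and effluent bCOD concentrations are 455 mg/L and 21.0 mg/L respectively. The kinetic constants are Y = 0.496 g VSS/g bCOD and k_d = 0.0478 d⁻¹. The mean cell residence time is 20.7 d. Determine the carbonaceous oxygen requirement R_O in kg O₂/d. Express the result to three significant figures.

Y_obs = Y / (1 + k_d θ_c) = 0.496 / (1 + 0.0478 × 20.7) = 0.496 / 1.989 = 0.2493.
Q·(S₀ − S) = 1500 × (455 − 21.0) × 10⁻³ = 651.0 kg/d removed.
Biomass synthesised: P_X = Y_obs × 651.0 = 162.3 kg VSS/d.
R_O = Q·(S₀ − S) − 1.42·P_X = 651.0 − 1.42 × 162.3 = 420.5 kg O₂/d.

R_O ≈ 421 kg O₂/d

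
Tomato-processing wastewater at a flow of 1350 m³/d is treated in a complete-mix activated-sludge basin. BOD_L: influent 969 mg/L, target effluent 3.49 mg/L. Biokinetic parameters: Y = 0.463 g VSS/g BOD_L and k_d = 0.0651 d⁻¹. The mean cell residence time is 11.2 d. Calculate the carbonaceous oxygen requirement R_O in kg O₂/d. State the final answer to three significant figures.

R_O ≈ 808 kg O₂/d

Y_obs = Y / (1 + k_d θ_c) = 0.463 / (1 + 0.0651 × 11.2) = 0.463 / 1.729 = 0.2678.
ΔS = 969 − 3.49 = 965.5 mg/L, so the substrate removal rate is 1350 × 965.5/1000 = 1303 kg BOD_L/d.
Biomass synthesised: P_X = Y_obs × 1303 = 349.0 kg VSS/d.
R_O = Q·(S₀ − S) − 1.42·P_X = 1303 − 1.42 × 349.0 = 807.8 kg O₂/d.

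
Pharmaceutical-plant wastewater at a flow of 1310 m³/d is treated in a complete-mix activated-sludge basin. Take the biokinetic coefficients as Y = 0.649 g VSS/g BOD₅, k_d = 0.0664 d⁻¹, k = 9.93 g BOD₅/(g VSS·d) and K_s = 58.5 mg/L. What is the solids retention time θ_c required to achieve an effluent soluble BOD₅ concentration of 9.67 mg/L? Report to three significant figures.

From 1/θ_c = Y·k·S/(K_s + S) − k_d: Y·k·S/(K_s+S) = 0.649 × 9.93 × 9.67 / (58.5 + 9.67) = 0.9142 d⁻¹.
θ_c = 1/(μ − k_d) = 1/(0.9142 − 0.0664) = 1/0.8478 = 1.180 d.

θ_c ≈ 1.18 d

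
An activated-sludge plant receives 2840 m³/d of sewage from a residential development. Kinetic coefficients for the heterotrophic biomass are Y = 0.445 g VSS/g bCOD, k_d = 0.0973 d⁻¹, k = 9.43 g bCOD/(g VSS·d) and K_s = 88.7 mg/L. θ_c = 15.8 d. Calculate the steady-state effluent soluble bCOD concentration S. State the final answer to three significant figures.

S ≈ 3.53 mg/L

Effluent substrate depends only on kinetics and SRT: S = K_s(1 + k_d θ_c) / [θ_c(Yk − k_d) − 1] = 88.7 × (1 + 0.0973 × 15.8) / [15.8 × (0.445 × 9.43 − 0.0973) − 1] = 225.1 / 63.76 = 3.530 mg/L.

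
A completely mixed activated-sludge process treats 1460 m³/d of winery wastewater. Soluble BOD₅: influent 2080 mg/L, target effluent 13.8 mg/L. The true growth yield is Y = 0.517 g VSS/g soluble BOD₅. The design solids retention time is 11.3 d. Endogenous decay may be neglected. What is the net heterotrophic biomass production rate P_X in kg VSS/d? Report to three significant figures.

P_X ≈ 1560 kg VSS/d

Since k_d ≈ 0, Y_obs = Y = 0.517 g VSS/g soluble BOD₅.
Substrate removed = Q·(S₀ − S) = 1460 m³/d × (2080 − 13.8) g/m³ = 3.02×10^6 g/d = 3017 kg/d.
Net biomass production P_X = Y_obs × Q·(S₀ − S) = 0.5170 × 3017 = 1560 kg VSS/d.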